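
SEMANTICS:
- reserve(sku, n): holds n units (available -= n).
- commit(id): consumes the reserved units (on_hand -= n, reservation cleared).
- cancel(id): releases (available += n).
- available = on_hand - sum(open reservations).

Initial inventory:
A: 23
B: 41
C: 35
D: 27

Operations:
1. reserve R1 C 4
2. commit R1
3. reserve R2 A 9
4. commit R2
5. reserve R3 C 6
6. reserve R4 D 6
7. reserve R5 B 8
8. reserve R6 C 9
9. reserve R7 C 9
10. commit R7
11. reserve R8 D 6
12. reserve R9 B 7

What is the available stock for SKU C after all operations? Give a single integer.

Step 1: reserve R1 C 4 -> on_hand[A=23 B=41 C=35 D=27] avail[A=23 B=41 C=31 D=27] open={R1}
Step 2: commit R1 -> on_hand[A=23 B=41 C=31 D=27] avail[A=23 B=41 C=31 D=27] open={}
Step 3: reserve R2 A 9 -> on_hand[A=23 B=41 C=31 D=27] avail[A=14 B=41 C=31 D=27] open={R2}
Step 4: commit R2 -> on_hand[A=14 B=41 C=31 D=27] avail[A=14 B=41 C=31 D=27] open={}
Step 5: reserve R3 C 6 -> on_hand[A=14 B=41 C=31 D=27] avail[A=14 B=41 C=25 D=27] open={R3}
Step 6: reserve R4 D 6 -> on_hand[A=14 B=41 C=31 D=27] avail[A=14 B=41 C=25 D=21] open={R3,R4}
Step 7: reserve R5 B 8 -> on_hand[A=14 B=41 C=31 D=27] avail[A=14 B=33 C=25 D=21] open={R3,R4,R5}
Step 8: reserve R6 C 9 -> on_hand[A=14 B=41 C=31 D=27] avail[A=14 B=33 C=16 D=21] open={R3,R4,R5,R6}
Step 9: reserve R7 C 9 -> on_hand[A=14 B=41 C=31 D=27] avail[A=14 B=33 C=7 D=21] open={R3,R4,R5,R6,R7}
Step 10: commit R7 -> on_hand[A=14 B=41 C=22 D=27] avail[A=14 B=33 C=7 D=21] open={R3,R4,R5,R6}
Step 11: reserve R8 D 6 -> on_hand[A=14 B=41 C=22 D=27] avail[A=14 B=33 C=7 D=15] open={R3,R4,R5,R6,R8}
Step 12: reserve R9 B 7 -> on_hand[A=14 B=41 C=22 D=27] avail[A=14 B=26 C=7 D=15] open={R3,R4,R5,R6,R8,R9}
Final available[C] = 7

Answer: 7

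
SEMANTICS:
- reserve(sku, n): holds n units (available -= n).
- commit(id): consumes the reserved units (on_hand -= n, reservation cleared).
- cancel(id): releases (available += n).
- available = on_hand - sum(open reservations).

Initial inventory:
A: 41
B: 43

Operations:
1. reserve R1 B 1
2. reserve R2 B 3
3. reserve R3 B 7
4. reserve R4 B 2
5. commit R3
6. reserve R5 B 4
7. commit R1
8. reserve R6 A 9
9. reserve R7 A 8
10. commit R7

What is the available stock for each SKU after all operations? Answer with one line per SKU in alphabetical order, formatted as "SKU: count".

Step 1: reserve R1 B 1 -> on_hand[A=41 B=43] avail[A=41 B=42] open={R1}
Step 2: reserve R2 B 3 -> on_hand[A=41 B=43] avail[A=41 B=39] open={R1,R2}
Step 3: reserve R3 B 7 -> on_hand[A=41 B=43] avail[A=41 B=32] open={R1,R2,R3}
Step 4: reserve R4 B 2 -> on_hand[A=41 B=43] avail[A=41 B=30] open={R1,R2,R3,R4}
Step 5: commit R3 -> on_hand[A=41 B=36] avail[A=41 B=30] open={R1,R2,R4}
Step 6: reserve R5 B 4 -> on_hand[A=41 B=36] avail[A=41 B=26] open={R1,R2,R4,R5}
Step 7: commit R1 -> on_hand[A=41 B=35] avail[A=41 B=26] open={R2,R4,R5}
Step 8: reserve R6 A 9 -> on_hand[A=41 B=35] avail[A=32 B=26] open={R2,R4,R5,R6}
Step 9: reserve R7 A 8 -> on_hand[A=41 B=35] avail[A=24 B=26] open={R2,R4,R5,R6,R7}
Step 10: commit R7 -> on_hand[A=33 B=35] avail[A=24 B=26] open={R2,R4,R5,R6}

Answer: A: 24
B: 26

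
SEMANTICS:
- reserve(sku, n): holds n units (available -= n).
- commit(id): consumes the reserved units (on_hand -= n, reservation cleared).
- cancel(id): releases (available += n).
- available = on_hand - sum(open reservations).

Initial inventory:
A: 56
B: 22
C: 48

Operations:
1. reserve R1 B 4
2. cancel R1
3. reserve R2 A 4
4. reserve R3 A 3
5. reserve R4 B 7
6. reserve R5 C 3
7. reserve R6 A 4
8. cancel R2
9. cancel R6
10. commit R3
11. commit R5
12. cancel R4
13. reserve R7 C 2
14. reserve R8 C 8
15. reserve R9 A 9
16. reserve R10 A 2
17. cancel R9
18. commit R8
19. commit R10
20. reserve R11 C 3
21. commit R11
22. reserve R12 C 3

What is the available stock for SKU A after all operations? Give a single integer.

Answer: 51

Derivation:
Step 1: reserve R1 B 4 -> on_hand[A=56 B=22 C=48] avail[A=56 B=18 C=48] open={R1}
Step 2: cancel R1 -> on_hand[A=56 B=22 C=48] avail[A=56 B=22 C=48] open={}
Step 3: reserve R2 A 4 -> on_hand[A=56 B=22 C=48] avail[A=52 B=22 C=48] open={R2}
Step 4: reserve R3 A 3 -> on_hand[A=56 B=22 C=48] avail[A=49 B=22 C=48] open={R2,R3}
Step 5: reserve R4 B 7 -> on_hand[A=56 B=22 C=48] avail[A=49 B=15 C=48] open={R2,R3,R4}
Step 6: reserve R5 C 3 -> on_hand[A=56 B=22 C=48] avail[A=49 B=15 C=45] open={R2,R3,R4,R5}
Step 7: reserve R6 A 4 -> on_hand[A=56 B=22 C=48] avail[A=45 B=15 C=45] open={R2,R3,R4,R5,R6}
Step 8: cancel R2 -> on_hand[A=56 B=22 C=48] avail[A=49 B=15 C=45] open={R3,R4,R5,R6}
Step 9: cancel R6 -> on_hand[A=56 B=22 C=48] avail[A=53 B=15 C=45] open={R3,R4,R5}
Step 10: commit R3 -> on_hand[A=53 B=22 C=48] avail[A=53 B=15 C=45] open={R4,R5}
Step 11: commit R5 -> on_hand[A=53 B=22 C=45] avail[A=53 B=15 C=45] open={R4}
Step 12: cancel R4 -> on_hand[A=53 B=22 C=45] avail[A=53 B=22 C=45] open={}
Step 13: reserve R7 C 2 -> on_hand[A=53 B=22 C=45] avail[A=53 B=22 C=43] open={R7}
Step 14: reserve R8 C 8 -> on_hand[A=53 B=22 C=45] avail[A=53 B=22 C=35] open={R7,R8}
Step 15: reserve R9 A 9 -> on_hand[A=53 B=22 C=45] avail[A=44 B=22 C=35] open={R7,R8,R9}
Step 16: reserve R10 A 2 -> on_hand[A=53 B=22 C=45] avail[A=42 B=22 C=35] open={R10,R7,R8,R9}
Step 17: cancel R9 -> on_hand[A=53 B=22 C=45] avail[A=51 B=22 C=35] open={R10,R7,R8}
Step 18: commit R8 -> on_hand[A=53 B=22 C=37] avail[A=51 B=22 C=35] open={R10,R7}
Step 19: commit R10 -> on_hand[A=51 B=22 C=37] avail[A=51 B=22 C=35] open={R7}
Step 20: reserve R11 C 3 -> on_hand[A=51 B=22 C=37] avail[A=51 B=22 C=32] open={R11,R7}
Step 21: commit R11 -> on_hand[A=51 B=22 C=34] avail[A=51 B=22 C=32] open={R7}
Step 22: reserve R12 C 3 -> on_hand[A=51 B=22 C=34] avail[A=51 B=22 C=29] open={R12,R7}
Final available[A] = 51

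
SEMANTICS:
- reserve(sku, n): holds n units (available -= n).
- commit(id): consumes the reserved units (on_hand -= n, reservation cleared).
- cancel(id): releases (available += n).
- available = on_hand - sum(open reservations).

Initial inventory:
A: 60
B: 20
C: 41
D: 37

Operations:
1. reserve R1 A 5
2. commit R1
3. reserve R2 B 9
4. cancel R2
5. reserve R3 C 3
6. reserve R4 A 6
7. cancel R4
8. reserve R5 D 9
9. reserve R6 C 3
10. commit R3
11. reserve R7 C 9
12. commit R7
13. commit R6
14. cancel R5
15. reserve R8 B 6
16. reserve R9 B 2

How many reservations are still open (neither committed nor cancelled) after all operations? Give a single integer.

Answer: 2

Derivation:
Step 1: reserve R1 A 5 -> on_hand[A=60 B=20 C=41 D=37] avail[A=55 B=20 C=41 D=37] open={R1}
Step 2: commit R1 -> on_hand[A=55 B=20 C=41 D=37] avail[A=55 B=20 C=41 D=37] open={}
Step 3: reserve R2 B 9 -> on_hand[A=55 B=20 C=41 D=37] avail[A=55 B=11 C=41 D=37] open={R2}
Step 4: cancel R2 -> on_hand[A=55 B=20 C=41 D=37] avail[A=55 B=20 C=41 D=37] open={}
Step 5: reserve R3 C 3 -> on_hand[A=55 B=20 C=41 D=37] avail[A=55 B=20 C=38 D=37] open={R3}
Step 6: reserve R4 A 6 -> on_hand[A=55 B=20 C=41 D=37] avail[A=49 B=20 C=38 D=37] open={R3,R4}
Step 7: cancel R4 -> on_hand[A=55 B=20 C=41 D=37] avail[A=55 B=20 C=38 D=37] open={R3}
Step 8: reserve R5 D 9 -> on_hand[A=55 B=20 C=41 D=37] avail[A=55 B=20 C=38 D=28] open={R3,R5}
Step 9: reserve R6 C 3 -> on_hand[A=55 B=20 C=41 D=37] avail[A=55 B=20 C=35 D=28] open={R3,R5,R6}
Step 10: commit R3 -> on_hand[A=55 B=20 C=38 D=37] avail[A=55 B=20 C=35 D=28] open={R5,R6}
Step 11: reserve R7 C 9 -> on_hand[A=55 B=20 C=38 D=37] avail[A=55 B=20 C=26 D=28] open={R5,R6,R7}
Step 12: commit R7 -> on_hand[A=55 B=20 C=29 D=37] avail[A=55 B=20 C=26 D=28] open={R5,R6}
Step 13: commit R6 -> on_hand[A=55 B=20 C=26 D=37] avail[A=55 B=20 C=26 D=28] open={R5}
Step 14: cancel R5 -> on_hand[A=55 B=20 C=26 D=37] avail[A=55 B=20 C=26 D=37] open={}
Step 15: reserve R8 B 6 -> on_hand[A=55 B=20 C=26 D=37] avail[A=55 B=14 C=26 D=37] open={R8}
Step 16: reserve R9 B 2 -> on_hand[A=55 B=20 C=26 D=37] avail[A=55 B=12 C=26 D=37] open={R8,R9}
Open reservations: ['R8', 'R9'] -> 2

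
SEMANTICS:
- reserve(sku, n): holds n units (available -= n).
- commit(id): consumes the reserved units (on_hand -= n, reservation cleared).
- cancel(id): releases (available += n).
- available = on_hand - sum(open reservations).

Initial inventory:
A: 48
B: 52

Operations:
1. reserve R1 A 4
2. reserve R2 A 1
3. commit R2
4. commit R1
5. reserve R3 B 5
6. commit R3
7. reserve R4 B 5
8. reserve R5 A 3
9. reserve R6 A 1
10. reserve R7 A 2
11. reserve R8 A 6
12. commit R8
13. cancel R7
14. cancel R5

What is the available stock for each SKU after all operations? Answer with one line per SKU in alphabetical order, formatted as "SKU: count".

Step 1: reserve R1 A 4 -> on_hand[A=48 B=52] avail[A=44 B=52] open={R1}
Step 2: reserve R2 A 1 -> on_hand[A=48 B=52] avail[A=43 B=52] open={R1,R2}
Step 3: commit R2 -> on_hand[A=47 B=52] avail[A=43 B=52] open={R1}
Step 4: commit R1 -> on_hand[A=43 B=52] avail[A=43 B=52] open={}
Step 5: reserve R3 B 5 -> on_hand[A=43 B=52] avail[A=43 B=47] open={R3}
Step 6: commit R3 -> on_hand[A=43 B=47] avail[A=43 B=47] open={}
Step 7: reserve R4 B 5 -> on_hand[A=43 B=47] avail[A=43 B=42] open={R4}
Step 8: reserve R5 A 3 -> on_hand[A=43 B=47] avail[A=40 B=42] open={R4,R5}
Step 9: reserve R6 A 1 -> on_hand[A=43 B=47] avail[A=39 B=42] open={R4,R5,R6}
Step 10: reserve R7 A 2 -> on_hand[A=43 B=47] avail[A=37 B=42] open={R4,R5,R6,R7}
Step 11: reserve R8 A 6 -> on_hand[A=43 B=47] avail[A=31 B=42] open={R4,R5,R6,R7,R8}
Step 12: commit R8 -> on_hand[A=37 B=47] avail[A=31 B=42] open={R4,R5,R6,R7}
Step 13: cancel R7 -> on_hand[A=37 B=47] avail[A=33 B=42] open={R4,R5,R6}
Step 14: cancel R5 -> on_hand[A=37 B=47] avail[A=36 B=42] open={R4,R6}

Answer: A: 36
B: 42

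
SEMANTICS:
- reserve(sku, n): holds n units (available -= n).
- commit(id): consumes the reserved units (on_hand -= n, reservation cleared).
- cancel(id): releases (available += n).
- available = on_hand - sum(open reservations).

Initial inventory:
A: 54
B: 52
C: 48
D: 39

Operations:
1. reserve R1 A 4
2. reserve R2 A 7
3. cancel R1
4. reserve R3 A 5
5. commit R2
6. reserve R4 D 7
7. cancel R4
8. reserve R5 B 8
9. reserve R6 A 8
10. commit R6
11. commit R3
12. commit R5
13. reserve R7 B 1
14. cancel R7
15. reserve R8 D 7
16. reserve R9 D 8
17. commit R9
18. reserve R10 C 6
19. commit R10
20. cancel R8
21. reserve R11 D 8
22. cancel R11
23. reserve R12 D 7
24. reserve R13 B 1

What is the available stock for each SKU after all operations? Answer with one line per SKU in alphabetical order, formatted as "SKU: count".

Step 1: reserve R1 A 4 -> on_hand[A=54 B=52 C=48 D=39] avail[A=50 B=52 C=48 D=39] open={R1}
Step 2: reserve R2 A 7 -> on_hand[A=54 B=52 C=48 D=39] avail[A=43 B=52 C=48 D=39] open={R1,R2}
Step 3: cancel R1 -> on_hand[A=54 B=52 C=48 D=39] avail[A=47 B=52 C=48 D=39] open={R2}
Step 4: reserve R3 A 5 -> on_hand[A=54 B=52 C=48 D=39] avail[A=42 B=52 C=48 D=39] open={R2,R3}
Step 5: commit R2 -> on_hand[A=47 B=52 C=48 D=39] avail[A=42 B=52 C=48 D=39] open={R3}
Step 6: reserve R4 D 7 -> on_hand[A=47 B=52 C=48 D=39] avail[A=42 B=52 C=48 D=32] open={R3,R4}
Step 7: cancel R4 -> on_hand[A=47 B=52 C=48 D=39] avail[A=42 B=52 C=48 D=39] open={R3}
Step 8: reserve R5 B 8 -> on_hand[A=47 B=52 C=48 D=39] avail[A=42 B=44 C=48 D=39] open={R3,R5}
Step 9: reserve R6 A 8 -> on_hand[A=47 B=52 C=48 D=39] avail[A=34 B=44 C=48 D=39] open={R3,R5,R6}
Step 10: commit R6 -> on_hand[A=39 B=52 C=48 D=39] avail[A=34 B=44 C=48 D=39] open={R3,R5}
Step 11: commit R3 -> on_hand[A=34 B=52 C=48 D=39] avail[A=34 B=44 C=48 D=39] open={R5}
Step 12: commit R5 -> on_hand[A=34 B=44 C=48 D=39] avail[A=34 B=44 C=48 D=39] open={}
Step 13: reserve R7 B 1 -> on_hand[A=34 B=44 C=48 D=39] avail[A=34 B=43 C=48 D=39] open={R7}
Step 14: cancel R7 -> on_hand[A=34 B=44 C=48 D=39] avail[A=34 B=44 C=48 D=39] open={}
Step 15: reserve R8 D 7 -> on_hand[A=34 B=44 C=48 D=39] avail[A=34 B=44 C=48 D=32] open={R8}
Step 16: reserve R9 D 8 -> on_hand[A=34 B=44 C=48 D=39] avail[A=34 B=44 C=48 D=24] open={R8,R9}
Step 17: commit R9 -> on_hand[A=34 B=44 C=48 D=31] avail[A=34 B=44 C=48 D=24] open={R8}
Step 18: reserve R10 C 6 -> on_hand[A=34 B=44 C=48 D=31] avail[A=34 B=44 C=42 D=24] open={R10,R8}
Step 19: commit R10 -> on_hand[A=34 B=44 C=42 D=31] avail[A=34 B=44 C=42 D=24] open={R8}
Step 20: cancel R8 -> on_hand[A=34 B=44 C=42 D=31] avail[A=34 B=44 C=42 D=31] open={}
Step 21: reserve R11 D 8 -> on_hand[A=34 B=44 C=42 D=31] avail[A=34 B=44 C=42 D=23] open={R11}
Step 22: cancel R11 -> on_hand[A=34 B=44 C=42 D=31] avail[A=34 B=44 C=42 D=31] open={}
Step 23: reserve R12 D 7 -> on_hand[A=34 B=44 C=42 D=31] avail[A=34 B=44 C=42 D=24] open={R12}
Step 24: reserve R13 B 1 -> on_hand[A=34 B=44 C=42 D=31] avail[A=34 B=43 C=42 D=24] open={R12,R13}

Answer: A: 34
B: 43
C: 42
D: 24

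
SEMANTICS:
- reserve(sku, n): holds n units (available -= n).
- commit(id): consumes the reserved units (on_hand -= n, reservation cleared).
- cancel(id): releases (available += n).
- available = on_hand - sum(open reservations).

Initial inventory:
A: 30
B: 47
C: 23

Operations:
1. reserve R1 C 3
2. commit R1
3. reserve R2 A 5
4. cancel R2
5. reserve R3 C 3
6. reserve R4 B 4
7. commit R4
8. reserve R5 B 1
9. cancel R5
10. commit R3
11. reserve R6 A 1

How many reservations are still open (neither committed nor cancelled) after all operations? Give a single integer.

Step 1: reserve R1 C 3 -> on_hand[A=30 B=47 C=23] avail[A=30 B=47 C=20] open={R1}
Step 2: commit R1 -> on_hand[A=30 B=47 C=20] avail[A=30 B=47 C=20] open={}
Step 3: reserve R2 A 5 -> on_hand[A=30 B=47 C=20] avail[A=25 B=47 C=20] open={R2}
Step 4: cancel R2 -> on_hand[A=30 B=47 C=20] avail[A=30 B=47 C=20] open={}
Step 5: reserve R3 C 3 -> on_hand[A=30 B=47 C=20] avail[A=30 B=47 C=17] open={R3}
Step 6: reserve R4 B 4 -> on_hand[A=30 B=47 C=20] avail[A=30 B=43 C=17] open={R3,R4}
Step 7: commit R4 -> on_hand[A=30 B=43 C=20] avail[A=30 B=43 C=17] open={R3}
Step 8: reserve R5 B 1 -> on_hand[A=30 B=43 C=20] avail[A=30 B=42 C=17] open={R3,R5}
Step 9: cancel R5 -> on_hand[A=30 B=43 C=20] avail[A=30 B=43 C=17] open={R3}
Step 10: commit R3 -> on_hand[A=30 B=43 C=17] avail[A=30 B=43 C=17] open={}
Step 11: reserve R6 A 1 -> on_hand[A=30 B=43 C=17] avail[A=29 B=43 C=17] open={R6}
Open reservations: ['R6'] -> 1

Answer: 1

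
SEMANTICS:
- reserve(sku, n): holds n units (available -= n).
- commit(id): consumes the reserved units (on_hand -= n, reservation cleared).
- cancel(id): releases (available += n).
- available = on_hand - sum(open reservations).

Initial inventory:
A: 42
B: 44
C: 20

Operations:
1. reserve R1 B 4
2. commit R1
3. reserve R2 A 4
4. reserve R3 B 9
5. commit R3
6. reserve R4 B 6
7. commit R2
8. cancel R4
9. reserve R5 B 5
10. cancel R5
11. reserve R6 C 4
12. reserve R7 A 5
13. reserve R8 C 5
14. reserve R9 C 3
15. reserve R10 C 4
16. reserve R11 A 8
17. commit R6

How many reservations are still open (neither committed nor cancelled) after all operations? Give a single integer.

Answer: 5

Derivation:
Step 1: reserve R1 B 4 -> on_hand[A=42 B=44 C=20] avail[A=42 B=40 C=20] open={R1}
Step 2: commit R1 -> on_hand[A=42 B=40 C=20] avail[A=42 B=40 C=20] open={}
Step 3: reserve R2 A 4 -> on_hand[A=42 B=40 C=20] avail[A=38 B=40 C=20] open={R2}
Step 4: reserve R3 B 9 -> on_hand[A=42 B=40 C=20] avail[A=38 B=31 C=20] open={R2,R3}
Step 5: commit R3 -> on_hand[A=42 B=31 C=20] avail[A=38 B=31 C=20] open={R2}
Step 6: reserve R4 B 6 -> on_hand[A=42 B=31 C=20] avail[A=38 B=25 C=20] open={R2,R4}
Step 7: commit R2 -> on_hand[A=38 B=31 C=20] avail[A=38 B=25 C=20] open={R4}
Step 8: cancel R4 -> on_hand[A=38 B=31 C=20] avail[A=38 B=31 C=20] open={}
Step 9: reserve R5 B 5 -> on_hand[A=38 B=31 C=20] avail[A=38 B=26 C=20] open={R5}
Step 10: cancel R5 -> on_hand[A=38 B=31 C=20] avail[A=38 B=31 C=20] open={}
Step 11: reserve R6 C 4 -> on_hand[A=38 B=31 C=20] avail[A=38 B=31 C=16] open={R6}
Step 12: reserve R7 A 5 -> on_hand[A=38 B=31 C=20] avail[A=33 B=31 C=16] open={R6,R7}
Step 13: reserve R8 C 5 -> on_hand[A=38 B=31 C=20] avail[A=33 B=31 C=11] open={R6,R7,R8}
Step 14: reserve R9 C 3 -> on_hand[A=38 B=31 C=20] avail[A=33 B=31 C=8] open={R6,R7,R8,R9}
Step 15: reserve R10 C 4 -> on_hand[A=38 B=31 C=20] avail[A=33 B=31 C=4] open={R10,R6,R7,R8,R9}
Step 16: reserve R11 A 8 -> on_hand[A=38 B=31 C=20] avail[A=25 B=31 C=4] open={R10,R11,R6,R7,R8,R9}
Step 17: commit R6 -> on_hand[A=38 B=31 C=16] avail[A=25 B=31 C=4] open={R10,R11,R7,R8,R9}
Open reservations: ['R10', 'R11', 'R7', 'R8', 'R9'] -> 5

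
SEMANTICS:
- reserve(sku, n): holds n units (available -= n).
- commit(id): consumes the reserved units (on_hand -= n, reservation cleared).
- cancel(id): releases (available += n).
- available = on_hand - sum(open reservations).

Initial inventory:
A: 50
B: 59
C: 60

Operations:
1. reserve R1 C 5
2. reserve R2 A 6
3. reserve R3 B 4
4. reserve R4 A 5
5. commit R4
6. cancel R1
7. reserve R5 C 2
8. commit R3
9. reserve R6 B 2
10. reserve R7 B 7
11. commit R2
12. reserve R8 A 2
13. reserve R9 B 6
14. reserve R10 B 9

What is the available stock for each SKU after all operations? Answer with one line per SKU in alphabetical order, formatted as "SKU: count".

Step 1: reserve R1 C 5 -> on_hand[A=50 B=59 C=60] avail[A=50 B=59 C=55] open={R1}
Step 2: reserve R2 A 6 -> on_hand[A=50 B=59 C=60] avail[A=44 B=59 C=55] open={R1,R2}
Step 3: reserve R3 B 4 -> on_hand[A=50 B=59 C=60] avail[A=44 B=55 C=55] open={R1,R2,R3}
Step 4: reserve R4 A 5 -> on_hand[A=50 B=59 C=60] avail[A=39 B=55 C=55] open={R1,R2,R3,R4}
Step 5: commit R4 -> on_hand[A=45 B=59 C=60] avail[A=39 B=55 C=55] open={R1,R2,R3}
Step 6: cancel R1 -> on_hand[A=45 B=59 C=60] avail[A=39 B=55 C=60] open={R2,R3}
Step 7: reserve R5 C 2 -> on_hand[A=45 B=59 C=60] avail[A=39 B=55 C=58] open={R2,R3,R5}
Step 8: commit R3 -> on_hand[A=45 B=55 C=60] avail[A=39 B=55 C=58] open={R2,R5}
Step 9: reserve R6 B 2 -> on_hand[A=45 B=55 C=60] avail[A=39 B=53 C=58] open={R2,R5,R6}
Step 10: reserve R7 B 7 -> on_hand[A=45 B=55 C=60] avail[A=39 B=46 C=58] open={R2,R5,R6,R7}
Step 11: commit R2 -> on_hand[A=39 B=55 C=60] avail[A=39 B=46 C=58] open={R5,R6,R7}
Step 12: reserve R8 A 2 -> on_hand[A=39 B=55 C=60] avail[A=37 B=46 C=58] open={R5,R6,R7,R8}
Step 13: reserve R9 B 6 -> on_hand[A=39 B=55 C=60] avail[A=37 B=40 C=58] open={R5,R6,R7,R8,R9}
Step 14: reserve R10 B 9 -> on_hand[A=39 B=55 C=60] avail[A=37 B=31 C=58] open={R10,R5,R6,R7,R8,R9}

Answer: A: 37
B: 31
C: 58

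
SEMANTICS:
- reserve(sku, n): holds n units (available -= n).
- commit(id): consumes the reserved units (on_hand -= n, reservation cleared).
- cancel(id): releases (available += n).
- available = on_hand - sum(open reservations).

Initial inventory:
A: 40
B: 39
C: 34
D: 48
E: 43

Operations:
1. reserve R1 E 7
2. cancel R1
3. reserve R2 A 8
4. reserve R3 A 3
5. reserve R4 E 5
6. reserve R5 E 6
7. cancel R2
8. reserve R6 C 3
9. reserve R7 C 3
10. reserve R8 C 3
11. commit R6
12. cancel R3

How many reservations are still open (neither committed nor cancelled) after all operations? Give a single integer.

Step 1: reserve R1 E 7 -> on_hand[A=40 B=39 C=34 D=48 E=43] avail[A=40 B=39 C=34 D=48 E=36] open={R1}
Step 2: cancel R1 -> on_hand[A=40 B=39 C=34 D=48 E=43] avail[A=40 B=39 C=34 D=48 E=43] open={}
Step 3: reserve R2 A 8 -> on_hand[A=40 B=39 C=34 D=48 E=43] avail[A=32 B=39 C=34 D=48 E=43] open={R2}
Step 4: reserve R3 A 3 -> on_hand[A=40 B=39 C=34 D=48 E=43] avail[A=29 B=39 C=34 D=48 E=43] open={R2,R3}
Step 5: reserve R4 E 5 -> on_hand[A=40 B=39 C=34 D=48 E=43] avail[A=29 B=39 C=34 D=48 E=38] open={R2,R3,R4}
Step 6: reserve R5 E 6 -> on_hand[A=40 B=39 C=34 D=48 E=43] avail[A=29 B=39 C=34 D=48 E=32] open={R2,R3,R4,R5}
Step 7: cancel R2 -> on_hand[A=40 B=39 C=34 D=48 E=43] avail[A=37 B=39 C=34 D=48 E=32] open={R3,R4,R5}
Step 8: reserve R6 C 3 -> on_hand[A=40 B=39 C=34 D=48 E=43] avail[A=37 B=39 C=31 D=48 E=32] open={R3,R4,R5,R6}
Step 9: reserve R7 C 3 -> on_hand[A=40 B=39 C=34 D=48 E=43] avail[A=37 B=39 C=28 D=48 E=32] open={R3,R4,R5,R6,R7}
Step 10: reserve R8 C 3 -> on_hand[A=40 B=39 C=34 D=48 E=43] avail[A=37 B=39 C=25 D=48 E=32] open={R3,R4,R5,R6,R7,R8}
Step 11: commit R6 -> on_hand[A=40 B=39 C=31 D=48 E=43] avail[A=37 B=39 C=25 D=48 E=32] open={R3,R4,R5,R7,R8}
Step 12: cancel R3 -> on_hand[A=40 B=39 C=31 D=48 E=43] avail[A=40 B=39 C=25 D=48 E=32] open={R4,R5,R7,R8}
Open reservations: ['R4', 'R5', 'R7', 'R8'] -> 4

Answer: 4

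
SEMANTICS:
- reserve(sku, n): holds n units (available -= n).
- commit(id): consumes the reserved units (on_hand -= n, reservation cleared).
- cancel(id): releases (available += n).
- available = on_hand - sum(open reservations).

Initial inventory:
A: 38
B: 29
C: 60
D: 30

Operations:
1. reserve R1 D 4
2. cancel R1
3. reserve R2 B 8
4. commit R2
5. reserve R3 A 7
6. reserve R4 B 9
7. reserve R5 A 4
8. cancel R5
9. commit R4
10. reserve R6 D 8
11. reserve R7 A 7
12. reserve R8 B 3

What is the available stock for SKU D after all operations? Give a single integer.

Answer: 22

Derivation:
Step 1: reserve R1 D 4 -> on_hand[A=38 B=29 C=60 D=30] avail[A=38 B=29 C=60 D=26] open={R1}
Step 2: cancel R1 -> on_hand[A=38 B=29 C=60 D=30] avail[A=38 B=29 C=60 D=30] open={}
Step 3: reserve R2 B 8 -> on_hand[A=38 B=29 C=60 D=30] avail[A=38 B=21 C=60 D=30] open={R2}
Step 4: commit R2 -> on_hand[A=38 B=21 C=60 D=30] avail[A=38 B=21 C=60 D=30] open={}
Step 5: reserve R3 A 7 -> on_hand[A=38 B=21 C=60 D=30] avail[A=31 B=21 C=60 D=30] open={R3}
Step 6: reserve R4 B 9 -> on_hand[A=38 B=21 C=60 D=30] avail[A=31 B=12 C=60 D=30] open={R3,R4}
Step 7: reserve R5 A 4 -> on_hand[A=38 B=21 C=60 D=30] avail[A=27 B=12 C=60 D=30] open={R3,R4,R5}
Step 8: cancel R5 -> on_hand[A=38 B=21 C=60 D=30] avail[A=31 B=12 C=60 D=30] open={R3,R4}
Step 9: commit R4 -> on_hand[A=38 B=12 C=60 D=30] avail[A=31 B=12 C=60 D=30] open={R3}
Step 10: reserve R6 D 8 -> on_hand[A=38 B=12 C=60 D=30] avail[A=31 B=12 C=60 D=22] open={R3,R6}
Step 11: reserve R7 A 7 -> on_hand[A=38 B=12 C=60 D=30] avail[A=24 B=12 C=60 D=22] open={R3,R6,R7}
Step 12: reserve R8 B 3 -> on_hand[A=38 B=12 C=60 D=30] avail[A=24 B=9 C=60 D=22] open={R3,R6,R7,R8}
Final available[D] = 22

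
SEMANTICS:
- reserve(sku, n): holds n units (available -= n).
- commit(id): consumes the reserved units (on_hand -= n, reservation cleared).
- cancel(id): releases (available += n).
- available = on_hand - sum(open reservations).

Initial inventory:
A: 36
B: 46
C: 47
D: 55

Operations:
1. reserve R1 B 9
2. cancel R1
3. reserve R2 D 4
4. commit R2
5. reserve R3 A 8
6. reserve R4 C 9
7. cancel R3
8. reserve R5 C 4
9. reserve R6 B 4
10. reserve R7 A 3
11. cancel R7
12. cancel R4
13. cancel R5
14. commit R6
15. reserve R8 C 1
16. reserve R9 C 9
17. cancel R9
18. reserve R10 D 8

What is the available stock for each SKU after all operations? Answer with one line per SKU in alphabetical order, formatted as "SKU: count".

Step 1: reserve R1 B 9 -> on_hand[A=36 B=46 C=47 D=55] avail[A=36 B=37 C=47 D=55] open={R1}
Step 2: cancel R1 -> on_hand[A=36 B=46 C=47 D=55] avail[A=36 B=46 C=47 D=55] open={}
Step 3: reserve R2 D 4 -> on_hand[A=36 B=46 C=47 D=55] avail[A=36 B=46 C=47 D=51] open={R2}
Step 4: commit R2 -> on_hand[A=36 B=46 C=47 D=51] avail[A=36 B=46 C=47 D=51] open={}
Step 5: reserve R3 A 8 -> on_hand[A=36 B=46 C=47 D=51] avail[A=28 B=46 C=47 D=51] open={R3}
Step 6: reserve R4 C 9 -> on_hand[A=36 B=46 C=47 D=51] avail[A=28 B=46 C=38 D=51] open={R3,R4}
Step 7: cancel R3 -> on_hand[A=36 B=46 C=47 D=51] avail[A=36 B=46 C=38 D=51] open={R4}
Step 8: reserve R5 C 4 -> on_hand[A=36 B=46 C=47 D=51] avail[A=36 B=46 C=34 D=51] open={R4,R5}
Step 9: reserve R6 B 4 -> on_hand[A=36 B=46 C=47 D=51] avail[A=36 B=42 C=34 D=51] open={R4,R5,R6}
Step 10: reserve R7 A 3 -> on_hand[A=36 B=46 C=47 D=51] avail[A=33 B=42 C=34 D=51] open={R4,R5,R6,R7}
Step 11: cancel R7 -> on_hand[A=36 B=46 C=47 D=51] avail[A=36 B=42 C=34 D=51] open={R4,R5,R6}
Step 12: cancel R4 -> on_hand[A=36 B=46 C=47 D=51] avail[A=36 B=42 C=43 D=51] open={R5,R6}
Step 13: cancel R5 -> on_hand[A=36 B=46 C=47 D=51] avail[A=36 B=42 C=47 D=51] open={R6}
Step 14: commit R6 -> on_hand[A=36 B=42 C=47 D=51] avail[A=36 B=42 C=47 D=51] open={}
Step 15: reserve R8 C 1 -> on_hand[A=36 B=42 C=47 D=51] avail[A=36 B=42 C=46 D=51] open={R8}
Step 16: reserve R9 C 9 -> on_hand[A=36 B=42 C=47 D=51] avail[A=36 B=42 C=37 D=51] open={R8,R9}
Step 17: cancel R9 -> on_hand[A=36 B=42 C=47 D=51] avail[A=36 B=42 C=46 D=51] open={R8}
Step 18: reserve R10 D 8 -> on_hand[A=36 B=42 C=47 D=51] avail[A=36 B=42 C=46 D=43] open={R10,R8}

Answer: A: 36
B: 42
C: 46
D: 43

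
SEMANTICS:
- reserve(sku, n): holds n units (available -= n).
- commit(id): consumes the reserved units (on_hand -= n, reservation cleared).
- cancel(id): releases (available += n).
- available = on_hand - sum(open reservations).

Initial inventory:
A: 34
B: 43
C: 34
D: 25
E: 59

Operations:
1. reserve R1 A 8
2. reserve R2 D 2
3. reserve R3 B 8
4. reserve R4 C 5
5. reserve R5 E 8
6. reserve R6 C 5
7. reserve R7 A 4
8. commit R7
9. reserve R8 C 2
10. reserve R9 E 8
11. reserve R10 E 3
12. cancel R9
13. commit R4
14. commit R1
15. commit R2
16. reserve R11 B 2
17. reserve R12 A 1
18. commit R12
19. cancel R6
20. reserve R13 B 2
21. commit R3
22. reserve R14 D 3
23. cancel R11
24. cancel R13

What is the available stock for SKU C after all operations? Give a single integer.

Step 1: reserve R1 A 8 -> on_hand[A=34 B=43 C=34 D=25 E=59] avail[A=26 B=43 C=34 D=25 E=59] open={R1}
Step 2: reserve R2 D 2 -> on_hand[A=34 B=43 C=34 D=25 E=59] avail[A=26 B=43 C=34 D=23 E=59] open={R1,R2}
Step 3: reserve R3 B 8 -> on_hand[A=34 B=43 C=34 D=25 E=59] avail[A=26 B=35 C=34 D=23 E=59] open={R1,R2,R3}
Step 4: reserve R4 C 5 -> on_hand[A=34 B=43 C=34 D=25 E=59] avail[A=26 B=35 C=29 D=23 E=59] open={R1,R2,R3,R4}
Step 5: reserve R5 E 8 -> on_hand[A=34 B=43 C=34 D=25 E=59] avail[A=26 B=35 C=29 D=23 E=51] open={R1,R2,R3,R4,R5}
Step 6: reserve R6 C 5 -> on_hand[A=34 B=43 C=34 D=25 E=59] avail[A=26 B=35 C=24 D=23 E=51] open={R1,R2,R3,R4,R5,R6}
Step 7: reserve R7 A 4 -> on_hand[A=34 B=43 C=34 D=25 E=59] avail[A=22 B=35 C=24 D=23 E=51] open={R1,R2,R3,R4,R5,R6,R7}
Step 8: commit R7 -> on_hand[A=30 B=43 C=34 D=25 E=59] avail[A=22 B=35 C=24 D=23 E=51] open={R1,R2,R3,R4,R5,R6}
Step 9: reserve R8 C 2 -> on_hand[A=30 B=43 C=34 D=25 E=59] avail[A=22 B=35 C=22 D=23 E=51] open={R1,R2,R3,R4,R5,R6,R8}
Step 10: reserve R9 E 8 -> on_hand[A=30 B=43 C=34 D=25 E=59] avail[A=22 B=35 C=22 D=23 E=43] open={R1,R2,R3,R4,R5,R6,R8,R9}
Step 11: reserve R10 E 3 -> on_hand[A=30 B=43 C=34 D=25 E=59] avail[A=22 B=35 C=22 D=23 E=40] open={R1,R10,R2,R3,R4,R5,R6,R8,R9}
Step 12: cancel R9 -> on_hand[A=30 B=43 C=34 D=25 E=59] avail[A=22 B=35 C=22 D=23 E=48] open={R1,R10,R2,R3,R4,R5,R6,R8}
Step 13: commit R4 -> on_hand[A=30 B=43 C=29 D=25 E=59] avail[A=22 B=35 C=22 D=23 E=48] open={R1,R10,R2,R3,R5,R6,R8}
Step 14: commit R1 -> on_hand[A=22 B=43 C=29 D=25 E=59] avail[A=22 B=35 C=22 D=23 E=48] open={R10,R2,R3,R5,R6,R8}
Step 15: commit R2 -> on_hand[A=22 B=43 C=29 D=23 E=59] avail[A=22 B=35 C=22 D=23 E=48] open={R10,R3,R5,R6,R8}
Step 16: reserve R11 B 2 -> on_hand[A=22 B=43 C=29 D=23 E=59] avail[A=22 B=33 C=22 D=23 E=48] open={R10,R11,R3,R5,R6,R8}
Step 17: reserve R12 A 1 -> on_hand[A=22 B=43 C=29 D=23 E=59] avail[A=21 B=33 C=22 D=23 E=48] open={R10,R11,R12,R3,R5,R6,R8}
Step 18: commit R12 -> on_hand[A=21 B=43 C=29 D=23 E=59] avail[A=21 B=33 C=22 D=23 E=48] open={R10,R11,R3,R5,R6,R8}
Step 19: cancel R6 -> on_hand[A=21 B=43 C=29 D=23 E=59] avail[A=21 B=33 C=27 D=23 E=48] open={R10,R11,R3,R5,R8}
Step 20: reserve R13 B 2 -> on_hand[A=21 B=43 C=29 D=23 E=59] avail[A=21 B=31 C=27 D=23 E=48] open={R10,R11,R13,R3,R5,R8}
Step 21: commit R3 -> on_hand[A=21 B=35 C=29 D=23 E=59] avail[A=21 B=31 C=27 D=23 E=48] open={R10,R11,R13,R5,R8}
Step 22: reserve R14 D 3 -> on_hand[A=21 B=35 C=29 D=23 E=59] avail[A=21 B=31 C=27 D=20 E=48] open={R10,R11,R13,R14,R5,R8}
Step 23: cancel R11 -> on_hand[A=21 B=35 C=29 D=23 E=59] avail[A=21 B=33 C=27 D=20 E=48] open={R10,R13,R14,R5,R8}
Step 24: cancel R13 -> on_hand[A=21 B=35 C=29 D=23 E=59] avail[A=21 B=35 C=27 D=20 E=48] open={R10,R14,R5,R8}
Final available[C] = 27

Answer: 27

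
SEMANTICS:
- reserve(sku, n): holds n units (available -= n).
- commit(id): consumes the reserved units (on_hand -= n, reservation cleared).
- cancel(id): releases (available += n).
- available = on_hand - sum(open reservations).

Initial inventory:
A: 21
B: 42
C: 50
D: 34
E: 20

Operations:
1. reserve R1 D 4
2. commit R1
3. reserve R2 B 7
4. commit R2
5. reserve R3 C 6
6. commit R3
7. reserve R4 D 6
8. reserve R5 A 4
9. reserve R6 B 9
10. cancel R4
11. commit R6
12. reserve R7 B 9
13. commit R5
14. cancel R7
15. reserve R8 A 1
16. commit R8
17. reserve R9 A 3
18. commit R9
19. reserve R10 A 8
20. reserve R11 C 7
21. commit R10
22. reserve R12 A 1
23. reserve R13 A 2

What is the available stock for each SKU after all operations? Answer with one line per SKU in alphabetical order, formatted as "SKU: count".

Step 1: reserve R1 D 4 -> on_hand[A=21 B=42 C=50 D=34 E=20] avail[A=21 B=42 C=50 D=30 E=20] open={R1}
Step 2: commit R1 -> on_hand[A=21 B=42 C=50 D=30 E=20] avail[A=21 B=42 C=50 D=30 E=20] open={}
Step 3: reserve R2 B 7 -> on_hand[A=21 B=42 C=50 D=30 E=20] avail[A=21 B=35 C=50 D=30 E=20] open={R2}
Step 4: commit R2 -> on_hand[A=21 B=35 C=50 D=30 E=20] avail[A=21 B=35 C=50 D=30 E=20] open={}
Step 5: reserve R3 C 6 -> on_hand[A=21 B=35 C=50 D=30 E=20] avail[A=21 B=35 C=44 D=30 E=20] open={R3}
Step 6: commit R3 -> on_hand[A=21 B=35 C=44 D=30 E=20] avail[A=21 B=35 C=44 D=30 E=20] open={}
Step 7: reserve R4 D 6 -> on_hand[A=21 B=35 C=44 D=30 E=20] avail[A=21 B=35 C=44 D=24 E=20] open={R4}
Step 8: reserve R5 A 4 -> on_hand[A=21 B=35 C=44 D=30 E=20] avail[A=17 B=35 C=44 D=24 E=20] open={R4,R5}
Step 9: reserve R6 B 9 -> on_hand[A=21 B=35 C=44 D=30 E=20] avail[A=17 B=26 C=44 D=24 E=20] open={R4,R5,R6}
Step 10: cancel R4 -> on_hand[A=21 B=35 C=44 D=30 E=20] avail[A=17 B=26 C=44 D=30 E=20] open={R5,R6}
Step 11: commit R6 -> on_hand[A=21 B=26 C=44 D=30 E=20] avail[A=17 B=26 C=44 D=30 E=20] open={R5}
Step 12: reserve R7 B 9 -> on_hand[A=21 B=26 C=44 D=30 E=20] avail[A=17 B=17 C=44 D=30 E=20] open={R5,R7}
Step 13: commit R5 -> on_hand[A=17 B=26 C=44 D=30 E=20] avail[A=17 B=17 C=44 D=30 E=20] open={R7}
Step 14: cancel R7 -> on_hand[A=17 B=26 C=44 D=30 E=20] avail[A=17 B=26 C=44 D=30 E=20] open={}
Step 15: reserve R8 A 1 -> on_hand[A=17 B=26 C=44 D=30 E=20] avail[A=16 B=26 C=44 D=30 E=20] open={R8}
Step 16: commit R8 -> on_hand[A=16 B=26 C=44 D=30 E=20] avail[A=16 B=26 C=44 D=30 E=20] open={}
Step 17: reserve R9 A 3 -> on_hand[A=16 B=26 C=44 D=30 E=20] avail[A=13 B=26 C=44 D=30 E=20] open={R9}
Step 18: commit R9 -> on_hand[A=13 B=26 C=44 D=30 E=20] avail[A=13 B=26 C=44 D=30 E=20] open={}
Step 19: reserve R10 A 8 -> on_hand[A=13 B=26 C=44 D=30 E=20] avail[A=5 B=26 C=44 D=30 E=20] open={R10}
Step 20: reserve R11 C 7 -> on_hand[A=13 B=26 C=44 D=30 E=20] avail[A=5 B=26 C=37 D=30 E=20] open={R10,R11}
Step 21: commit R10 -> on_hand[A=5 B=26 C=44 D=30 E=20] avail[A=5 B=26 C=37 D=30 E=20] open={R11}
Step 22: reserve R12 A 1 -> on_hand[A=5 B=26 C=44 D=30 E=20] avail[A=4 B=26 C=37 D=30 E=20] open={R11,R12}
Step 23: reserve R13 A 2 -> on_hand[A=5 B=26 C=44 D=30 E=20] avail[A=2 B=26 C=37 D=30 E=20] open={R11,R12,R13}

Answer: A: 2
B: 26
C: 37
D: 30
E: 20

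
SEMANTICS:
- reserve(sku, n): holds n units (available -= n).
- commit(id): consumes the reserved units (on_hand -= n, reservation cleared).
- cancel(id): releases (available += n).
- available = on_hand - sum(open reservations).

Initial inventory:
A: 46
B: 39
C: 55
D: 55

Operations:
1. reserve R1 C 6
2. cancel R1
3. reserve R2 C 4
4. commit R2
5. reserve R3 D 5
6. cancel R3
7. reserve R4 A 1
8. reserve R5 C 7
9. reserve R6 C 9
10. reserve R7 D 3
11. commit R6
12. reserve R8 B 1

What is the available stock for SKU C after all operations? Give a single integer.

Step 1: reserve R1 C 6 -> on_hand[A=46 B=39 C=55 D=55] avail[A=46 B=39 C=49 D=55] open={R1}
Step 2: cancel R1 -> on_hand[A=46 B=39 C=55 D=55] avail[A=46 B=39 C=55 D=55] open={}
Step 3: reserve R2 C 4 -> on_hand[A=46 B=39 C=55 D=55] avail[A=46 B=39 C=51 D=55] open={R2}
Step 4: commit R2 -> on_hand[A=46 B=39 C=51 D=55] avail[A=46 B=39 C=51 D=55] open={}
Step 5: reserve R3 D 5 -> on_hand[A=46 B=39 C=51 D=55] avail[A=46 B=39 C=51 D=50] open={R3}
Step 6: cancel R3 -> on_hand[A=46 B=39 C=51 D=55] avail[A=46 B=39 C=51 D=55] open={}
Step 7: reserve R4 A 1 -> on_hand[A=46 B=39 C=51 D=55] avail[A=45 B=39 C=51 D=55] open={R4}
Step 8: reserve R5 C 7 -> on_hand[A=46 B=39 C=51 D=55] avail[A=45 B=39 C=44 D=55] open={R4,R5}
Step 9: reserve R6 C 9 -> on_hand[A=46 B=39 C=51 D=55] avail[A=45 B=39 C=35 D=55] open={R4,R5,R6}
Step 10: reserve R7 D 3 -> on_hand[A=46 B=39 C=51 D=55] avail[A=45 B=39 C=35 D=52] open={R4,R5,R6,R7}
Step 11: commit R6 -> on_hand[A=46 B=39 C=42 D=55] avail[A=45 B=39 C=35 D=52] open={R4,R5,R7}
Step 12: reserve R8 B 1 -> on_hand[A=46 B=39 C=42 D=55] avail[A=45 B=38 C=35 D=52] open={R4,R5,R7,R8}
Final available[C] = 35

Answer: 35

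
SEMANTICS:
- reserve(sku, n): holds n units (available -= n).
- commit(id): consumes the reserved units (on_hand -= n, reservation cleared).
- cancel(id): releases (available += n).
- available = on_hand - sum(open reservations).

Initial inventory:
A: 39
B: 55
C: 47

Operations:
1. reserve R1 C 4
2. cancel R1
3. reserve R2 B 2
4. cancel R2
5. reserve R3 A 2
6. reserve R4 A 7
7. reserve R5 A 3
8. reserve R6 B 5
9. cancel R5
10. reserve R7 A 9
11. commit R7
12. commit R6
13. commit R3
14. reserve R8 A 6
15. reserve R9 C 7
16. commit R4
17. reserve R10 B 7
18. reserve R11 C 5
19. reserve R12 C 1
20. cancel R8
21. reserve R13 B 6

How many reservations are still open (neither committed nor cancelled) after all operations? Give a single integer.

Step 1: reserve R1 C 4 -> on_hand[A=39 B=55 C=47] avail[A=39 B=55 C=43] open={R1}
Step 2: cancel R1 -> on_hand[A=39 B=55 C=47] avail[A=39 B=55 C=47] open={}
Step 3: reserve R2 B 2 -> on_hand[A=39 B=55 C=47] avail[A=39 B=53 C=47] open={R2}
Step 4: cancel R2 -> on_hand[A=39 B=55 C=47] avail[A=39 B=55 C=47] open={}
Step 5: reserve R3 A 2 -> on_hand[A=39 B=55 C=47] avail[A=37 B=55 C=47] open={R3}
Step 6: reserve R4 A 7 -> on_hand[A=39 B=55 C=47] avail[A=30 B=55 C=47] open={R3,R4}
Step 7: reserve R5 A 3 -> on_hand[A=39 B=55 C=47] avail[A=27 B=55 C=47] open={R3,R4,R5}
Step 8: reserve R6 B 5 -> on_hand[A=39 B=55 C=47] avail[A=27 B=50 C=47] open={R3,R4,R5,R6}
Step 9: cancel R5 -> on_hand[A=39 B=55 C=47] avail[A=30 B=50 C=47] open={R3,R4,R6}
Step 10: reserve R7 A 9 -> on_hand[A=39 B=55 C=47] avail[A=21 B=50 C=47] open={R3,R4,R6,R7}
Step 11: commit R7 -> on_hand[A=30 B=55 C=47] avail[A=21 B=50 C=47] open={R3,R4,R6}
Step 12: commit R6 -> on_hand[A=30 B=50 C=47] avail[A=21 B=50 C=47] open={R3,R4}
Step 13: commit R3 -> on_hand[A=28 B=50 C=47] avail[A=21 B=50 C=47] open={R4}
Step 14: reserve R8 A 6 -> on_hand[A=28 B=50 C=47] avail[A=15 B=50 C=47] open={R4,R8}
Step 15: reserve R9 C 7 -> on_hand[A=28 B=50 C=47] avail[A=15 B=50 C=40] open={R4,R8,R9}
Step 16: commit R4 -> on_hand[A=21 B=50 C=47] avail[A=15 B=50 C=40] open={R8,R9}
Step 17: reserve R10 B 7 -> on_hand[A=21 B=50 C=47] avail[A=15 B=43 C=40] open={R10,R8,R9}
Step 18: reserve R11 C 5 -> on_hand[A=21 B=50 C=47] avail[A=15 B=43 C=35] open={R10,R11,R8,R9}
Step 19: reserve R12 C 1 -> on_hand[A=21 B=50 C=47] avail[A=15 B=43 C=34] open={R10,R11,R12,R8,R9}
Step 20: cancel R8 -> on_hand[A=21 B=50 C=47] avail[A=21 B=43 C=34] open={R10,R11,R12,R9}
Step 21: reserve R13 B 6 -> on_hand[A=21 B=50 C=47] avail[A=21 B=37 C=34] open={R10,R11,R12,R13,R9}
Open reservations: ['R10', 'R11', 'R12', 'R13', 'R9'] -> 5

Answer: 5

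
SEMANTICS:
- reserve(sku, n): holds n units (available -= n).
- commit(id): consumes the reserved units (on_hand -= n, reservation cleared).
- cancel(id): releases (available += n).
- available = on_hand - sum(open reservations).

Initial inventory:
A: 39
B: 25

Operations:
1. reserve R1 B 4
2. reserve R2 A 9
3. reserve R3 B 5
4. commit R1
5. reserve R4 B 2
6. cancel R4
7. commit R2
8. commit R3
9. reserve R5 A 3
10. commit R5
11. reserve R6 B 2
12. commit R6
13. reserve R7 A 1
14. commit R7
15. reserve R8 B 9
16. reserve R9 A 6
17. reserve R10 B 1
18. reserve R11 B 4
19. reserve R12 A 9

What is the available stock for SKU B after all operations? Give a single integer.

Answer: 0

Derivation:
Step 1: reserve R1 B 4 -> on_hand[A=39 B=25] avail[A=39 B=21] open={R1}
Step 2: reserve R2 A 9 -> on_hand[A=39 B=25] avail[A=30 B=21] open={R1,R2}
Step 3: reserve R3 B 5 -> on_hand[A=39 B=25] avail[A=30 B=16] open={R1,R2,R3}
Step 4: commit R1 -> on_hand[A=39 B=21] avail[A=30 B=16] open={R2,R3}
Step 5: reserve R4 B 2 -> on_hand[A=39 B=21] avail[A=30 B=14] open={R2,R3,R4}
Step 6: cancel R4 -> on_hand[A=39 B=21] avail[A=30 B=16] open={R2,R3}
Step 7: commit R2 -> on_hand[A=30 B=21] avail[A=30 B=16] open={R3}
Step 8: commit R3 -> on_hand[A=30 B=16] avail[A=30 B=16] open={}
Step 9: reserve R5 A 3 -> on_hand[A=30 B=16] avail[A=27 B=16] open={R5}
Step 10: commit R5 -> on_hand[A=27 B=16] avail[A=27 B=16] open={}
Step 11: reserve R6 B 2 -> on_hand[A=27 B=16] avail[A=27 B=14] open={R6}
Step 12: commit R6 -> on_hand[A=27 B=14] avail[A=27 B=14] open={}
Step 13: reserve R7 A 1 -> on_hand[A=27 B=14] avail[A=26 B=14] open={R7}
Step 14: commit R7 -> on_hand[A=26 B=14] avail[A=26 B=14] open={}
Step 15: reserve R8 B 9 -> on_hand[A=26 B=14] avail[A=26 B=5] open={R8}
Step 16: reserve R9 A 6 -> on_hand[A=26 B=14] avail[A=20 B=5] open={R8,R9}
Step 17: reserve R10 B 1 -> on_hand[A=26 B=14] avail[A=20 B=4] open={R10,R8,R9}
Step 18: reserve R11 B 4 -> on_hand[A=26 B=14] avail[A=20 B=0] open={R10,R11,R8,R9}
Step 19: reserve R12 A 9 -> on_hand[A=26 B=14] avail[A=11 B=0] open={R10,R11,R12,R8,R9}
Final available[B] = 0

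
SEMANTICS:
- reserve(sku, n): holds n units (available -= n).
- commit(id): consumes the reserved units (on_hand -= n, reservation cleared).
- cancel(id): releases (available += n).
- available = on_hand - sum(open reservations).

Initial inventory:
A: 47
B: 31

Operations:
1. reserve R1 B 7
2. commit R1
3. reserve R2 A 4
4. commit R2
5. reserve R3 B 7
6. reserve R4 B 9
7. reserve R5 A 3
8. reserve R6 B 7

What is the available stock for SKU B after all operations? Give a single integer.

Answer: 1

Derivation:
Step 1: reserve R1 B 7 -> on_hand[A=47 B=31] avail[A=47 B=24] open={R1}
Step 2: commit R1 -> on_hand[A=47 B=24] avail[A=47 B=24] open={}
Step 3: reserve R2 A 4 -> on_hand[A=47 B=24] avail[A=43 B=24] open={R2}
Step 4: commit R2 -> on_hand[A=43 B=24] avail[A=43 B=24] open={}
Step 5: reserve R3 B 7 -> on_hand[A=43 B=24] avail[A=43 B=17] open={R3}
Step 6: reserve R4 B 9 -> on_hand[A=43 B=24] avail[A=43 B=8] open={R3,R4}
Step 7: reserve R5 A 3 -> on_hand[A=43 B=24] avail[A=40 B=8] open={R3,R4,R5}
Step 8: reserve R6 B 7 -> on_hand[A=43 B=24] avail[A=40 B=1] open={R3,R4,R5,R6}
Final available[B] = 1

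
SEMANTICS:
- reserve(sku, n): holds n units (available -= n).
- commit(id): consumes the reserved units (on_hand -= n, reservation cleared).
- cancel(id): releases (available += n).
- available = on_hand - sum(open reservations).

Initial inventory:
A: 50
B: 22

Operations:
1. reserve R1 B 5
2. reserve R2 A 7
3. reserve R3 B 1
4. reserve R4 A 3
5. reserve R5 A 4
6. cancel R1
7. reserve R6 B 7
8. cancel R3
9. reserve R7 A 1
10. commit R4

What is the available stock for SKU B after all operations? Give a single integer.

Step 1: reserve R1 B 5 -> on_hand[A=50 B=22] avail[A=50 B=17] open={R1}
Step 2: reserve R2 A 7 -> on_hand[A=50 B=22] avail[A=43 B=17] open={R1,R2}
Step 3: reserve R3 B 1 -> on_hand[A=50 B=22] avail[A=43 B=16] open={R1,R2,R3}
Step 4: reserve R4 A 3 -> on_hand[A=50 B=22] avail[A=40 B=16] open={R1,R2,R3,R4}
Step 5: reserve R5 A 4 -> on_hand[A=50 B=22] avail[A=36 B=16] open={R1,R2,R3,R4,R5}
Step 6: cancel R1 -> on_hand[A=50 B=22] avail[A=36 B=21] open={R2,R3,R4,R5}
Step 7: reserve R6 B 7 -> on_hand[A=50 B=22] avail[A=36 B=14] open={R2,R3,R4,R5,R6}
Step 8: cancel R3 -> on_hand[A=50 B=22] avail[A=36 B=15] open={R2,R4,R5,R6}
Step 9: reserve R7 A 1 -> on_hand[A=50 B=22] avail[A=35 B=15] open={R2,R4,R5,R6,R7}
Step 10: commit R4 -> on_hand[A=47 B=22] avail[A=35 B=15] open={R2,R5,R6,R7}
Final available[B] = 15

Answer: 15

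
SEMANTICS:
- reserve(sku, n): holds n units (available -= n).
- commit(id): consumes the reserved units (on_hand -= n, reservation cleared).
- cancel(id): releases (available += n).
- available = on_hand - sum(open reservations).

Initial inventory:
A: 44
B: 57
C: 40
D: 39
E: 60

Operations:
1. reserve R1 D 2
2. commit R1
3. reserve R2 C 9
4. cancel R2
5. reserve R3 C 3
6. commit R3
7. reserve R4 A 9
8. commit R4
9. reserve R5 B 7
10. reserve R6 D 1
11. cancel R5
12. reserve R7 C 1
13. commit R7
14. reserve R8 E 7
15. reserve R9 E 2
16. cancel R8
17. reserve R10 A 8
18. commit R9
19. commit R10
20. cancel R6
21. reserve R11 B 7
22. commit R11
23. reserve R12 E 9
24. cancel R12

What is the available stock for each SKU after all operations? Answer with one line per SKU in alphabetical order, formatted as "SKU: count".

Step 1: reserve R1 D 2 -> on_hand[A=44 B=57 C=40 D=39 E=60] avail[A=44 B=57 C=40 D=37 E=60] open={R1}
Step 2: commit R1 -> on_hand[A=44 B=57 C=40 D=37 E=60] avail[A=44 B=57 C=40 D=37 E=60] open={}
Step 3: reserve R2 C 9 -> on_hand[A=44 B=57 C=40 D=37 E=60] avail[A=44 B=57 C=31 D=37 E=60] open={R2}
Step 4: cancel R2 -> on_hand[A=44 B=57 C=40 D=37 E=60] avail[A=44 B=57 C=40 D=37 E=60] open={}
Step 5: reserve R3 C 3 -> on_hand[A=44 B=57 C=40 D=37 E=60] avail[A=44 B=57 C=37 D=37 E=60] open={R3}
Step 6: commit R3 -> on_hand[A=44 B=57 C=37 D=37 E=60] avail[A=44 B=57 C=37 D=37 E=60] open={}
Step 7: reserve R4 A 9 -> on_hand[A=44 B=57 C=37 D=37 E=60] avail[A=35 B=57 C=37 D=37 E=60] open={R4}
Step 8: commit R4 -> on_hand[A=35 B=57 C=37 D=37 E=60] avail[A=35 B=57 C=37 D=37 E=60] open={}
Step 9: reserve R5 B 7 -> on_hand[A=35 B=57 C=37 D=37 E=60] avail[A=35 B=50 C=37 D=37 E=60] open={R5}
Step 10: reserve R6 D 1 -> on_hand[A=35 B=57 C=37 D=37 E=60] avail[A=35 B=50 C=37 D=36 E=60] open={R5,R6}
Step 11: cancel R5 -> on_hand[A=35 B=57 C=37 D=37 E=60] avail[A=35 B=57 C=37 D=36 E=60] open={R6}
Step 12: reserve R7 C 1 -> on_hand[A=35 B=57 C=37 D=37 E=60] avail[A=35 B=57 C=36 D=36 E=60] open={R6,R7}
Step 13: commit R7 -> on_hand[A=35 B=57 C=36 D=37 E=60] avail[A=35 B=57 C=36 D=36 E=60] open={R6}
Step 14: reserve R8 E 7 -> on_hand[A=35 B=57 C=36 D=37 E=60] avail[A=35 B=57 C=36 D=36 E=53] open={R6,R8}
Step 15: reserve R9 E 2 -> on_hand[A=35 B=57 C=36 D=37 E=60] avail[A=35 B=57 C=36 D=36 E=51] open={R6,R8,R9}
Step 16: cancel R8 -> on_hand[A=35 B=57 C=36 D=37 E=60] avail[A=35 B=57 C=36 D=36 E=58] open={R6,R9}
Step 17: reserve R10 A 8 -> on_hand[A=35 B=57 C=36 D=37 E=60] avail[A=27 B=57 C=36 D=36 E=58] open={R10,R6,R9}
Step 18: commit R9 -> on_hand[A=35 B=57 C=36 D=37 E=58] avail[A=27 B=57 C=36 D=36 E=58] open={R10,R6}
Step 19: commit R10 -> on_hand[A=27 B=57 C=36 D=37 E=58] avail[A=27 B=57 C=36 D=36 E=58] open={R6}
Step 20: cancel R6 -> on_hand[A=27 B=57 C=36 D=37 E=58] avail[A=27 B=57 C=36 D=37 E=58] open={}
Step 21: reserve R11 B 7 -> on_hand[A=27 B=57 C=36 D=37 E=58] avail[A=27 B=50 C=36 D=37 E=58] open={R11}
Step 22: commit R11 -> on_hand[A=27 B=50 C=36 D=37 E=58] avail[A=27 B=50 C=36 D=37 E=58] open={}
Step 23: reserve R12 E 9 -> on_hand[A=27 B=50 C=36 D=37 E=58] avail[A=27 B=50 C=36 D=37 E=49] open={R12}
Step 24: cancel R12 -> on_hand[A=27 B=50 C=36 D=37 E=58] avail[A=27 B=50 C=36 D=37 E=58] open={}

Answer: A: 27
B: 50
C: 36
D: 37
E: 58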